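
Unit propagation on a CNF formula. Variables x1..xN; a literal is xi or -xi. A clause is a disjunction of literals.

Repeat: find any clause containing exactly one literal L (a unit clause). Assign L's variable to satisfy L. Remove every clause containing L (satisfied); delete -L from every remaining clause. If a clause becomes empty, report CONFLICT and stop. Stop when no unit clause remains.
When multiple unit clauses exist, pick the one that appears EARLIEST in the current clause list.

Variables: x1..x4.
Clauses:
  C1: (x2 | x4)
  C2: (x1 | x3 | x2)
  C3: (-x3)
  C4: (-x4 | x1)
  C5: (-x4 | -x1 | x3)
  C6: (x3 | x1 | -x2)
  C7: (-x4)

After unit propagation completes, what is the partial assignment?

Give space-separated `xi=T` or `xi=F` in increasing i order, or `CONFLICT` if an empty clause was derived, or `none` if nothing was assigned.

Answer: x1=T x2=T x3=F x4=F

Derivation:
unit clause [-3] forces x3=F; simplify:
  drop 3 from [1, 3, 2] -> [1, 2]
  drop 3 from [-4, -1, 3] -> [-4, -1]
  drop 3 from [3, 1, -2] -> [1, -2]
  satisfied 1 clause(s); 6 remain; assigned so far: [3]
unit clause [-4] forces x4=F; simplify:
  drop 4 from [2, 4] -> [2]
  satisfied 3 clause(s); 3 remain; assigned so far: [3, 4]
unit clause [2] forces x2=T; simplify:
  drop -2 from [1, -2] -> [1]
  satisfied 2 clause(s); 1 remain; assigned so far: [2, 3, 4]
unit clause [1] forces x1=T; simplify:
  satisfied 1 clause(s); 0 remain; assigned so far: [1, 2, 3, 4]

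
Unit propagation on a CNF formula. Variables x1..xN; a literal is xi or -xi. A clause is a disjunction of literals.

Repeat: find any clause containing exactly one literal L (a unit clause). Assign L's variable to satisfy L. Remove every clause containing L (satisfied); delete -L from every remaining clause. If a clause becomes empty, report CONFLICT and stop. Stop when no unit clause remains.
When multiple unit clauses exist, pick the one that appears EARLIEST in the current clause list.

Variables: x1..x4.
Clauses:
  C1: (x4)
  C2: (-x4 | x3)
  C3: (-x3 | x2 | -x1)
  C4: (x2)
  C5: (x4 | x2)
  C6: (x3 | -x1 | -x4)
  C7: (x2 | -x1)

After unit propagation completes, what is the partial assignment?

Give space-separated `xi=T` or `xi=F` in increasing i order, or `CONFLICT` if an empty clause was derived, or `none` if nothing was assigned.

Answer: x2=T x3=T x4=T

Derivation:
unit clause [4] forces x4=T; simplify:
  drop -4 from [-4, 3] -> [3]
  drop -4 from [3, -1, -4] -> [3, -1]
  satisfied 2 clause(s); 5 remain; assigned so far: [4]
unit clause [3] forces x3=T; simplify:
  drop -3 from [-3, 2, -1] -> [2, -1]
  satisfied 2 clause(s); 3 remain; assigned so far: [3, 4]
unit clause [2] forces x2=T; simplify:
  satisfied 3 clause(s); 0 remain; assigned so far: [2, 3, 4]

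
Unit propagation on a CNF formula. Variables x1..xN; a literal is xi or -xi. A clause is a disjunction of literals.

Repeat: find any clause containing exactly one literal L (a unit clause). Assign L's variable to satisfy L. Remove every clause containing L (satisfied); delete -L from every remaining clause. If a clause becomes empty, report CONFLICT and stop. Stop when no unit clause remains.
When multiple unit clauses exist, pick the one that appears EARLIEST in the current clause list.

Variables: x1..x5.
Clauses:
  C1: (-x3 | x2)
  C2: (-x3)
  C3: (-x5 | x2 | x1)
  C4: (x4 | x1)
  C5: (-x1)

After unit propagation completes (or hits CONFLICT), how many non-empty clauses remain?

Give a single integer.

Answer: 1

Derivation:
unit clause [-3] forces x3=F; simplify:
  satisfied 2 clause(s); 3 remain; assigned so far: [3]
unit clause [-1] forces x1=F; simplify:
  drop 1 from [-5, 2, 1] -> [-5, 2]
  drop 1 from [4, 1] -> [4]
  satisfied 1 clause(s); 2 remain; assigned so far: [1, 3]
unit clause [4] forces x4=T; simplify:
  satisfied 1 clause(s); 1 remain; assigned so far: [1, 3, 4]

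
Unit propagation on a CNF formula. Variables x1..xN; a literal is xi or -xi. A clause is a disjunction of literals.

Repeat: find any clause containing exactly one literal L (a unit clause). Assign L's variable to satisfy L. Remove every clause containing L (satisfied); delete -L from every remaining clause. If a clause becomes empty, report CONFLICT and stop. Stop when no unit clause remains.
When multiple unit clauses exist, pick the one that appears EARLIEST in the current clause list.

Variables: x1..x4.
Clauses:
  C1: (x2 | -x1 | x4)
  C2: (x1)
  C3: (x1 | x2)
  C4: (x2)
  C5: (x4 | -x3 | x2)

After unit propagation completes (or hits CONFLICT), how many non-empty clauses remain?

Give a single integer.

Answer: 0

Derivation:
unit clause [1] forces x1=T; simplify:
  drop -1 from [2, -1, 4] -> [2, 4]
  satisfied 2 clause(s); 3 remain; assigned so far: [1]
unit clause [2] forces x2=T; simplify:
  satisfied 3 clause(s); 0 remain; assigned so far: [1, 2]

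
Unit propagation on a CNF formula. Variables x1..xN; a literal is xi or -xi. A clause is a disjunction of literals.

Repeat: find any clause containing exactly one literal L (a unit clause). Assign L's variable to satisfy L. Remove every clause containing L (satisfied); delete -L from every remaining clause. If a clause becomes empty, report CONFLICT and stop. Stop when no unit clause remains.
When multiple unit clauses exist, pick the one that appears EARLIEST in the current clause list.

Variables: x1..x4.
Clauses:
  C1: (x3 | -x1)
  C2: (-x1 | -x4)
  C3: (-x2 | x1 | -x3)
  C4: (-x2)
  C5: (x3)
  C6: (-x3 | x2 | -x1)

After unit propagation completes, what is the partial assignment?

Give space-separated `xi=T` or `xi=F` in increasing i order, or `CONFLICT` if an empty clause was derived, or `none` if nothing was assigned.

Answer: x1=F x2=F x3=T

Derivation:
unit clause [-2] forces x2=F; simplify:
  drop 2 from [-3, 2, -1] -> [-3, -1]
  satisfied 2 clause(s); 4 remain; assigned so far: [2]
unit clause [3] forces x3=T; simplify:
  drop -3 from [-3, -1] -> [-1]
  satisfied 2 clause(s); 2 remain; assigned so far: [2, 3]
unit clause [-1] forces x1=F; simplify:
  satisfied 2 clause(s); 0 remain; assigned so far: [1, 2, 3]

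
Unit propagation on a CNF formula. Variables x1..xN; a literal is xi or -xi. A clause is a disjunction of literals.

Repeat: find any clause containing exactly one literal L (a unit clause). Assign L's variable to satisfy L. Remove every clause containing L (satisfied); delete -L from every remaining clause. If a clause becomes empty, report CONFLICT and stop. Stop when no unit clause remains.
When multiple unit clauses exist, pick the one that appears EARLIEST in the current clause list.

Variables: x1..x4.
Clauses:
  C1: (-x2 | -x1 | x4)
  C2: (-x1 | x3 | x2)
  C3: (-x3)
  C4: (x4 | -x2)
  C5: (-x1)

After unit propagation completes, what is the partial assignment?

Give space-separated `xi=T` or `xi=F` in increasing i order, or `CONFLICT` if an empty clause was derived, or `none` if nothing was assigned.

unit clause [-3] forces x3=F; simplify:
  drop 3 from [-1, 3, 2] -> [-1, 2]
  satisfied 1 clause(s); 4 remain; assigned so far: [3]
unit clause [-1] forces x1=F; simplify:
  satisfied 3 clause(s); 1 remain; assigned so far: [1, 3]

Answer: x1=F x3=F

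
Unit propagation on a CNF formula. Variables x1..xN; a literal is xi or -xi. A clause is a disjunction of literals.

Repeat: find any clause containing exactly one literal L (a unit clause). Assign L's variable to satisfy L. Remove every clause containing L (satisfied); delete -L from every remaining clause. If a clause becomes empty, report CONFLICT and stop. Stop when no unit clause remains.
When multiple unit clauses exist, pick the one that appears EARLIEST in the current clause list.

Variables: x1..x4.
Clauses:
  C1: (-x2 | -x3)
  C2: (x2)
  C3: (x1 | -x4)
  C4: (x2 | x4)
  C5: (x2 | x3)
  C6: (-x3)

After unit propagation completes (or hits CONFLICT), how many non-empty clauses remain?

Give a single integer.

unit clause [2] forces x2=T; simplify:
  drop -2 from [-2, -3] -> [-3]
  satisfied 3 clause(s); 3 remain; assigned so far: [2]
unit clause [-3] forces x3=F; simplify:
  satisfied 2 clause(s); 1 remain; assigned so far: [2, 3]

Answer: 1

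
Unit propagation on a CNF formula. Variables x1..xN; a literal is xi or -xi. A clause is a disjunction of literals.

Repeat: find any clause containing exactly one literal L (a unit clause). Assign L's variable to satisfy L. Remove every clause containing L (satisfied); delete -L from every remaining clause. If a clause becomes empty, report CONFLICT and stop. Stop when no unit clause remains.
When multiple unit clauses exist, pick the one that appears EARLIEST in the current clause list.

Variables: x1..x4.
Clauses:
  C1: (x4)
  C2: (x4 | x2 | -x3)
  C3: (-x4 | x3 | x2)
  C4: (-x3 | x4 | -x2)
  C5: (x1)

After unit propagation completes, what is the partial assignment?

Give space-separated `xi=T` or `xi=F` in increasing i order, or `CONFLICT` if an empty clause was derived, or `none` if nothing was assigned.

unit clause [4] forces x4=T; simplify:
  drop -4 from [-4, 3, 2] -> [3, 2]
  satisfied 3 clause(s); 2 remain; assigned so far: [4]
unit clause [1] forces x1=T; simplify:
  satisfied 1 clause(s); 1 remain; assigned so far: [1, 4]

Answer: x1=T x4=T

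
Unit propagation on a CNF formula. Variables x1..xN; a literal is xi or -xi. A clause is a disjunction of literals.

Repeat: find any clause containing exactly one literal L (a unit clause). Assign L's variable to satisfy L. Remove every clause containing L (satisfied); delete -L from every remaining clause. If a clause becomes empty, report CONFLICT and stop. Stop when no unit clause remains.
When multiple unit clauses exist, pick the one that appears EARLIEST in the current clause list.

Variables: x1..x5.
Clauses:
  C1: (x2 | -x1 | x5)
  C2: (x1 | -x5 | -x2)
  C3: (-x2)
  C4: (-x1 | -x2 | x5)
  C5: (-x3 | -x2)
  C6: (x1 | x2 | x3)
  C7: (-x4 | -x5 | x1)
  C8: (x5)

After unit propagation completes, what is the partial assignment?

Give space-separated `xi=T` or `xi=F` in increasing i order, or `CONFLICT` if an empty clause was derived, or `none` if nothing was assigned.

Answer: x2=F x5=T

Derivation:
unit clause [-2] forces x2=F; simplify:
  drop 2 from [2, -1, 5] -> [-1, 5]
  drop 2 from [1, 2, 3] -> [1, 3]
  satisfied 4 clause(s); 4 remain; assigned so far: [2]
unit clause [5] forces x5=T; simplify:
  drop -5 from [-4, -5, 1] -> [-4, 1]
  satisfied 2 clause(s); 2 remain; assigned so far: [2, 5]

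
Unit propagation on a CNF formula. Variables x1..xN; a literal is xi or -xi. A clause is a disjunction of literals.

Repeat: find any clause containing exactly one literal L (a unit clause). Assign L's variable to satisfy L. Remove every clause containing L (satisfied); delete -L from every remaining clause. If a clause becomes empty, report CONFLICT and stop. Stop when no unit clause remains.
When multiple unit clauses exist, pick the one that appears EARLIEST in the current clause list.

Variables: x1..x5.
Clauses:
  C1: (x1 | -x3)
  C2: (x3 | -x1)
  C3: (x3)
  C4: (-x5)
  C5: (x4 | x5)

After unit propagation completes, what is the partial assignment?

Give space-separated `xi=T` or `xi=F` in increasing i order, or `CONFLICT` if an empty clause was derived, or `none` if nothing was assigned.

Answer: x1=T x3=T x4=T x5=F

Derivation:
unit clause [3] forces x3=T; simplify:
  drop -3 from [1, -3] -> [1]
  satisfied 2 clause(s); 3 remain; assigned so far: [3]
unit clause [1] forces x1=T; simplify:
  satisfied 1 clause(s); 2 remain; assigned so far: [1, 3]
unit clause [-5] forces x5=F; simplify:
  drop 5 from [4, 5] -> [4]
  satisfied 1 clause(s); 1 remain; assigned so far: [1, 3, 5]
unit clause [4] forces x4=T; simplify:
  satisfied 1 clause(s); 0 remain; assigned so far: [1, 3, 4, 5]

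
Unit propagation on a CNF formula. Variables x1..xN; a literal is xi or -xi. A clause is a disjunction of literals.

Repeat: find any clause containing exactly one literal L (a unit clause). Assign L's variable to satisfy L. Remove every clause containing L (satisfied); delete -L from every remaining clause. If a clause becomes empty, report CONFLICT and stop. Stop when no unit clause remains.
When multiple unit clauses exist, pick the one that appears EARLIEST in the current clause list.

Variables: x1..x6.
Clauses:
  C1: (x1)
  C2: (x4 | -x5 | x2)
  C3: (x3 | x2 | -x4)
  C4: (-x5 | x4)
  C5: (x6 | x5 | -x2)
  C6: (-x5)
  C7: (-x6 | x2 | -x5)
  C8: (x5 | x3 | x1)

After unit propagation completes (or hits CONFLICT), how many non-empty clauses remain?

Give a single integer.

unit clause [1] forces x1=T; simplify:
  satisfied 2 clause(s); 6 remain; assigned so far: [1]
unit clause [-5] forces x5=F; simplify:
  drop 5 from [6, 5, -2] -> [6, -2]
  satisfied 4 clause(s); 2 remain; assigned so far: [1, 5]

Answer: 2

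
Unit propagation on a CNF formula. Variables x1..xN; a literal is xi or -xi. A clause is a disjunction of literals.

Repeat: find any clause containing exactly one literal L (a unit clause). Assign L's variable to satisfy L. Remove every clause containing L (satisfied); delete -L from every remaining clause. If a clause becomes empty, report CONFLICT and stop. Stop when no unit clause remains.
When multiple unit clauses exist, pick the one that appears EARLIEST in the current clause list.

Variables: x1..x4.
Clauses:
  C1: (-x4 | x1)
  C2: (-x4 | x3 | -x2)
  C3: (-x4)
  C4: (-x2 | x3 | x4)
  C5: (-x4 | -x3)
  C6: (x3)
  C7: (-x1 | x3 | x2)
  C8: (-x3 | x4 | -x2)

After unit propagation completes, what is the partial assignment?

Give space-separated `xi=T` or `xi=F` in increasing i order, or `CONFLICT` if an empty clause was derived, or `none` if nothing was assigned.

Answer: x2=F x3=T x4=F

Derivation:
unit clause [-4] forces x4=F; simplify:
  drop 4 from [-2, 3, 4] -> [-2, 3]
  drop 4 from [-3, 4, -2] -> [-3, -2]
  satisfied 4 clause(s); 4 remain; assigned so far: [4]
unit clause [3] forces x3=T; simplify:
  drop -3 from [-3, -2] -> [-2]
  satisfied 3 clause(s); 1 remain; assigned so far: [3, 4]
unit clause [-2] forces x2=F; simplify:
  satisfied 1 clause(s); 0 remain; assigned so far: [2, 3, 4]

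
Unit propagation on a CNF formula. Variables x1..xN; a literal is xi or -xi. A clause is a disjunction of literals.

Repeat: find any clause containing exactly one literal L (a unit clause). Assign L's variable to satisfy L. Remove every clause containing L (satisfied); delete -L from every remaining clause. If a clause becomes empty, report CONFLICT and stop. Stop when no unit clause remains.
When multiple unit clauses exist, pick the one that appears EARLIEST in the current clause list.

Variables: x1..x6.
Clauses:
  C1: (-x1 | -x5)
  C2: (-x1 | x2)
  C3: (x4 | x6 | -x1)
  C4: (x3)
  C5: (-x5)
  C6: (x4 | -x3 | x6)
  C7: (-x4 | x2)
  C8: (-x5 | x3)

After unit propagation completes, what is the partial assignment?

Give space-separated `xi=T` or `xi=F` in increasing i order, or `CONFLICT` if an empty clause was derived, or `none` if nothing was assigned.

Answer: x3=T x5=F

Derivation:
unit clause [3] forces x3=T; simplify:
  drop -3 from [4, -3, 6] -> [4, 6]
  satisfied 2 clause(s); 6 remain; assigned so far: [3]
unit clause [-5] forces x5=F; simplify:
  satisfied 2 clause(s); 4 remain; assigned so far: [3, 5]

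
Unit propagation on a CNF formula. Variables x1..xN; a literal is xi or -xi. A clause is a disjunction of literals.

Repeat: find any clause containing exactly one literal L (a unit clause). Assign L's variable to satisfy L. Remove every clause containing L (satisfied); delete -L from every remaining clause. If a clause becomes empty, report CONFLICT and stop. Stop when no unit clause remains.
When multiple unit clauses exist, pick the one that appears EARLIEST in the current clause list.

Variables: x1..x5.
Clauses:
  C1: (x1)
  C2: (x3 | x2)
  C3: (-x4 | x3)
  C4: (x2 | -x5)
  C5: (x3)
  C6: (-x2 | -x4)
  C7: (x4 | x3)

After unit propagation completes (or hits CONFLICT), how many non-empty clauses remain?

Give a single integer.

unit clause [1] forces x1=T; simplify:
  satisfied 1 clause(s); 6 remain; assigned so far: [1]
unit clause [3] forces x3=T; simplify:
  satisfied 4 clause(s); 2 remain; assigned so far: [1, 3]

Answer: 2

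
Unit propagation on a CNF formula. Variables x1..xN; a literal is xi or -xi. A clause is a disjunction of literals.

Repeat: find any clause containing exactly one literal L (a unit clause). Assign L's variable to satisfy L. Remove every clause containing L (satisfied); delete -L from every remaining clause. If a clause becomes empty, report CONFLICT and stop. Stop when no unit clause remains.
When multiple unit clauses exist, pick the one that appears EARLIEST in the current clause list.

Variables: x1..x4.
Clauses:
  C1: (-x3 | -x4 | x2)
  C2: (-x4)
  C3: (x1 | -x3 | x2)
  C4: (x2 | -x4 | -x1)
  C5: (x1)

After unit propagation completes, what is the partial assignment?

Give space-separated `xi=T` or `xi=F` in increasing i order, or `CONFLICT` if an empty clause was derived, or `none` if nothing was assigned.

Answer: x1=T x4=F

Derivation:
unit clause [-4] forces x4=F; simplify:
  satisfied 3 clause(s); 2 remain; assigned so far: [4]
unit clause [1] forces x1=T; simplify:
  satisfied 2 clause(s); 0 remain; assigned so far: [1, 4]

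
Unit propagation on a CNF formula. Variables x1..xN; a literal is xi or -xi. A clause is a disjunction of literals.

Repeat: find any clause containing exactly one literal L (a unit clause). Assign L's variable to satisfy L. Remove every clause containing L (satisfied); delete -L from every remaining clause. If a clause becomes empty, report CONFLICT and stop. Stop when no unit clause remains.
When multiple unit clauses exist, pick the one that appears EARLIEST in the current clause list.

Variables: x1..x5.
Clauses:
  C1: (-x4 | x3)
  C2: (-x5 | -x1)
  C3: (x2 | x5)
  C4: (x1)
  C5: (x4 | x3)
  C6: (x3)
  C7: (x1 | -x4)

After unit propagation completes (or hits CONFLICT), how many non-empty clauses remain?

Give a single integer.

Answer: 0

Derivation:
unit clause [1] forces x1=T; simplify:
  drop -1 from [-5, -1] -> [-5]
  satisfied 2 clause(s); 5 remain; assigned so far: [1]
unit clause [-5] forces x5=F; simplify:
  drop 5 from [2, 5] -> [2]
  satisfied 1 clause(s); 4 remain; assigned so far: [1, 5]
unit clause [2] forces x2=T; simplify:
  satisfied 1 clause(s); 3 remain; assigned so far: [1, 2, 5]
unit clause [3] forces x3=T; simplify:
  satisfied 3 clause(s); 0 remain; assigned so far: [1, 2, 3, 5]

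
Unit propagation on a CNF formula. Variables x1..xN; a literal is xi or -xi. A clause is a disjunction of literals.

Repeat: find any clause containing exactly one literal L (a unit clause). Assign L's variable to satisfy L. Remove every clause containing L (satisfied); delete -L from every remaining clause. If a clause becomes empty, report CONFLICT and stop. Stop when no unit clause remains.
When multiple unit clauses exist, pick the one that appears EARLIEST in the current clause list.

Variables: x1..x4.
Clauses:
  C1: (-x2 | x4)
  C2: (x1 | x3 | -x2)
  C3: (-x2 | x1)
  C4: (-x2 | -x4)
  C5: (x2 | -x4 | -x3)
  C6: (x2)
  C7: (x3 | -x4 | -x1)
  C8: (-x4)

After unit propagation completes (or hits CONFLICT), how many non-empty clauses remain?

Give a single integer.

Answer: 3

Derivation:
unit clause [2] forces x2=T; simplify:
  drop -2 from [-2, 4] -> [4]
  drop -2 from [1, 3, -2] -> [1, 3]
  drop -2 from [-2, 1] -> [1]
  drop -2 from [-2, -4] -> [-4]
  satisfied 2 clause(s); 6 remain; assigned so far: [2]
unit clause [4] forces x4=T; simplify:
  drop -4 from [-4] -> [] (empty!)
  drop -4 from [3, -4, -1] -> [3, -1]
  drop -4 from [-4] -> [] (empty!)
  satisfied 1 clause(s); 5 remain; assigned so far: [2, 4]
CONFLICT (empty clause)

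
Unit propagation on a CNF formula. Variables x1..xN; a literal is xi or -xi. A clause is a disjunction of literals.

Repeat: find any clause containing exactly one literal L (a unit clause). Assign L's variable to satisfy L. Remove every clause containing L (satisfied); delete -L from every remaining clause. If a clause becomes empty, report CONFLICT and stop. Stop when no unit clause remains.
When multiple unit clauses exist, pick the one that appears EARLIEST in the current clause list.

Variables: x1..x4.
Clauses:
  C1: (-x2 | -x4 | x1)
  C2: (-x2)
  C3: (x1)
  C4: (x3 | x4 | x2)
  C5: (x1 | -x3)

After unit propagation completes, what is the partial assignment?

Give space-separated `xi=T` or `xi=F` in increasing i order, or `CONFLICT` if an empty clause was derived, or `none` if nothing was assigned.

unit clause [-2] forces x2=F; simplify:
  drop 2 from [3, 4, 2] -> [3, 4]
  satisfied 2 clause(s); 3 remain; assigned so far: [2]
unit clause [1] forces x1=T; simplify:
  satisfied 2 clause(s); 1 remain; assigned so far: [1, 2]

Answer: x1=T x2=F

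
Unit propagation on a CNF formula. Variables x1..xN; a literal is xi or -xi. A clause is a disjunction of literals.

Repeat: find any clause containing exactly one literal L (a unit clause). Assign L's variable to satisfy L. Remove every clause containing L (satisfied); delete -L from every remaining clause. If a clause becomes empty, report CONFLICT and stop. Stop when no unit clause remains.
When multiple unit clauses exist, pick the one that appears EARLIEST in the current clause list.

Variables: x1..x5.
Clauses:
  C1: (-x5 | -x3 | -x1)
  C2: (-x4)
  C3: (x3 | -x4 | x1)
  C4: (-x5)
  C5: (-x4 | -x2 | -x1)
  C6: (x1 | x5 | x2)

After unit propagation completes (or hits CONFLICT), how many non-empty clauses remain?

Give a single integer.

unit clause [-4] forces x4=F; simplify:
  satisfied 3 clause(s); 3 remain; assigned so far: [4]
unit clause [-5] forces x5=F; simplify:
  drop 5 from [1, 5, 2] -> [1, 2]
  satisfied 2 clause(s); 1 remain; assigned so far: [4, 5]

Answer: 1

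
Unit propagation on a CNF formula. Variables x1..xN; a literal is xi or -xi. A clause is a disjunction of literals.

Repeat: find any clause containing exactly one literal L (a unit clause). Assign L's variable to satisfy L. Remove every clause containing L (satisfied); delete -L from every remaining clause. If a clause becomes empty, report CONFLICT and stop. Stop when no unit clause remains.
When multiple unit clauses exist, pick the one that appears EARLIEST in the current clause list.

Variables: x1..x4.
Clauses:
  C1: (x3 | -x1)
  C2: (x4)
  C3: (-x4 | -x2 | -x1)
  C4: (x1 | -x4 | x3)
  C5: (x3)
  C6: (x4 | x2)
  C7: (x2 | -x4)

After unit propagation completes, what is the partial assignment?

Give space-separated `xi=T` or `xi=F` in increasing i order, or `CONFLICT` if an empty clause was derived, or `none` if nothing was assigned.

Answer: x1=F x2=T x3=T x4=T

Derivation:
unit clause [4] forces x4=T; simplify:
  drop -4 from [-4, -2, -1] -> [-2, -1]
  drop -4 from [1, -4, 3] -> [1, 3]
  drop -4 from [2, -4] -> [2]
  satisfied 2 clause(s); 5 remain; assigned so far: [4]
unit clause [3] forces x3=T; simplify:
  satisfied 3 clause(s); 2 remain; assigned so far: [3, 4]
unit clause [2] forces x2=T; simplify:
  drop -2 from [-2, -1] -> [-1]
  satisfied 1 clause(s); 1 remain; assigned so far: [2, 3, 4]
unit clause [-1] forces x1=F; simplify:
  satisfied 1 clause(s); 0 remain; assigned so far: [1, 2, 3, 4]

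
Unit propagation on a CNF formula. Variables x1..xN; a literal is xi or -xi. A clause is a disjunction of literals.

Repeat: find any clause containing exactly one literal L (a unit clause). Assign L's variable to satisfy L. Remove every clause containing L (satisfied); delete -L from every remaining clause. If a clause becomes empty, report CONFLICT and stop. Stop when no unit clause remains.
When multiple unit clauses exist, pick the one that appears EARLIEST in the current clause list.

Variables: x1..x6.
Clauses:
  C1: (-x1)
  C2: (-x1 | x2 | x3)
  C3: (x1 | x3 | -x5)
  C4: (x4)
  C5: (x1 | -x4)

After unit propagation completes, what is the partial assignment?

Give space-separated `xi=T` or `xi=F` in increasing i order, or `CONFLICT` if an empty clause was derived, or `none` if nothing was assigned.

Answer: CONFLICT

Derivation:
unit clause [-1] forces x1=F; simplify:
  drop 1 from [1, 3, -5] -> [3, -5]
  drop 1 from [1, -4] -> [-4]
  satisfied 2 clause(s); 3 remain; assigned so far: [1]
unit clause [4] forces x4=T; simplify:
  drop -4 from [-4] -> [] (empty!)
  satisfied 1 clause(s); 2 remain; assigned so far: [1, 4]
CONFLICT (empty clause)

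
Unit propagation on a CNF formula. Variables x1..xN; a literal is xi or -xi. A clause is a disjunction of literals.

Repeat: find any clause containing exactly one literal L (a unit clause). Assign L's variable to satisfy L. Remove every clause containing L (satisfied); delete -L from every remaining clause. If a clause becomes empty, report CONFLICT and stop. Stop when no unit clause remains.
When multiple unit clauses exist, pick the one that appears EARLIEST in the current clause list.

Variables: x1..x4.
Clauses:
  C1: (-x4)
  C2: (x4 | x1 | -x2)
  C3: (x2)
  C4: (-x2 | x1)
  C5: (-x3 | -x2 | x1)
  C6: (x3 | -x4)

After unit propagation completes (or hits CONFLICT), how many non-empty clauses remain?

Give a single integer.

Answer: 0

Derivation:
unit clause [-4] forces x4=F; simplify:
  drop 4 from [4, 1, -2] -> [1, -2]
  satisfied 2 clause(s); 4 remain; assigned so far: [4]
unit clause [2] forces x2=T; simplify:
  drop -2 from [1, -2] -> [1]
  drop -2 from [-2, 1] -> [1]
  drop -2 from [-3, -2, 1] -> [-3, 1]
  satisfied 1 clause(s); 3 remain; assigned so far: [2, 4]
unit clause [1] forces x1=T; simplify:
  satisfied 3 clause(s); 0 remain; assigned so far: [1, 2, 4]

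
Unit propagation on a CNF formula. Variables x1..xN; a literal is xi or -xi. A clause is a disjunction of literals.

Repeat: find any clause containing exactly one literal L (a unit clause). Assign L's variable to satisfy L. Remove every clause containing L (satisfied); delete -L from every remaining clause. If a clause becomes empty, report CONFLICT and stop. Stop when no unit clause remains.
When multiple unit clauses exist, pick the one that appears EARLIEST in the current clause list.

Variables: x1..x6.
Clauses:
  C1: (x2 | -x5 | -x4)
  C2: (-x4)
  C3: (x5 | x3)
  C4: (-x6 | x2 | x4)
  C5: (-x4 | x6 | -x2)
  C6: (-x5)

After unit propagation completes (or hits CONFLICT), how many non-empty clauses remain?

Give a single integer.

unit clause [-4] forces x4=F; simplify:
  drop 4 from [-6, 2, 4] -> [-6, 2]
  satisfied 3 clause(s); 3 remain; assigned so far: [4]
unit clause [-5] forces x5=F; simplify:
  drop 5 from [5, 3] -> [3]
  satisfied 1 clause(s); 2 remain; assigned so far: [4, 5]
unit clause [3] forces x3=T; simplify:
  satisfied 1 clause(s); 1 remain; assigned so far: [3, 4, 5]

Answer: 1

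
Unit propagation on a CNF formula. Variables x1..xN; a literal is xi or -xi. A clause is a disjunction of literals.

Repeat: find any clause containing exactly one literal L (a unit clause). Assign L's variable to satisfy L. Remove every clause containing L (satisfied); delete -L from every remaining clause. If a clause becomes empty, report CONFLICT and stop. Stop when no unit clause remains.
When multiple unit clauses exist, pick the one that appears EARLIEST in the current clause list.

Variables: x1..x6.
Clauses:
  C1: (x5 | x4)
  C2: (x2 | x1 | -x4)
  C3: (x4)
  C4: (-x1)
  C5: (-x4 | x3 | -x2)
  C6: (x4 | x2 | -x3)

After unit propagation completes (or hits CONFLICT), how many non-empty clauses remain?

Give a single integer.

Answer: 0

Derivation:
unit clause [4] forces x4=T; simplify:
  drop -4 from [2, 1, -4] -> [2, 1]
  drop -4 from [-4, 3, -2] -> [3, -2]
  satisfied 3 clause(s); 3 remain; assigned so far: [4]
unit clause [-1] forces x1=F; simplify:
  drop 1 from [2, 1] -> [2]
  satisfied 1 clause(s); 2 remain; assigned so far: [1, 4]
unit clause [2] forces x2=T; simplify:
  drop -2 from [3, -2] -> [3]
  satisfied 1 clause(s); 1 remain; assigned so far: [1, 2, 4]
unit clause [3] forces x3=T; simplify:
  satisfied 1 clause(s); 0 remain; assigned so far: [1, 2, 3, 4]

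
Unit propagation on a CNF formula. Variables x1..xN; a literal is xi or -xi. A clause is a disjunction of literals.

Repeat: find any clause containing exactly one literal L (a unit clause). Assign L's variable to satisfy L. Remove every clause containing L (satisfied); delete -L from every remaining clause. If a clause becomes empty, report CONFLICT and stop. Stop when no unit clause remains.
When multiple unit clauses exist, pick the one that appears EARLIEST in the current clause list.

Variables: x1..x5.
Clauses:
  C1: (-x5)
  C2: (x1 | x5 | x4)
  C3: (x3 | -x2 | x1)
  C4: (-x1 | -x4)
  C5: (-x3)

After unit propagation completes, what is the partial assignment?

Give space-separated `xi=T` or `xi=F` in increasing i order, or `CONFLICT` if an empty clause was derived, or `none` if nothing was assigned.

Answer: x3=F x5=F

Derivation:
unit clause [-5] forces x5=F; simplify:
  drop 5 from [1, 5, 4] -> [1, 4]
  satisfied 1 clause(s); 4 remain; assigned so far: [5]
unit clause [-3] forces x3=F; simplify:
  drop 3 from [3, -2, 1] -> [-2, 1]
  satisfied 1 clause(s); 3 remain; assigned so far: [3, 5]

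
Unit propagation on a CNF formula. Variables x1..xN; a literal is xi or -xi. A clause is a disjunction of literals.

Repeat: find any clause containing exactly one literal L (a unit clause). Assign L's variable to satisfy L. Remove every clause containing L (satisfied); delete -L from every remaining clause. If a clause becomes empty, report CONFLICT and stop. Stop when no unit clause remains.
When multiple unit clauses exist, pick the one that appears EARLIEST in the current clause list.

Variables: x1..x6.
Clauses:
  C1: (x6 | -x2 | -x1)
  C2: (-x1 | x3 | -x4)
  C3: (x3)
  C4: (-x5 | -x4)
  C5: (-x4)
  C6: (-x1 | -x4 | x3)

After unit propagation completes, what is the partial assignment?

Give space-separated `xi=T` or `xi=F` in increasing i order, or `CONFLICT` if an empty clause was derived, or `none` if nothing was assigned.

Answer: x3=T x4=F

Derivation:
unit clause [3] forces x3=T; simplify:
  satisfied 3 clause(s); 3 remain; assigned so far: [3]
unit clause [-4] forces x4=F; simplify:
  satisfied 2 clause(s); 1 remain; assigned so far: [3, 4]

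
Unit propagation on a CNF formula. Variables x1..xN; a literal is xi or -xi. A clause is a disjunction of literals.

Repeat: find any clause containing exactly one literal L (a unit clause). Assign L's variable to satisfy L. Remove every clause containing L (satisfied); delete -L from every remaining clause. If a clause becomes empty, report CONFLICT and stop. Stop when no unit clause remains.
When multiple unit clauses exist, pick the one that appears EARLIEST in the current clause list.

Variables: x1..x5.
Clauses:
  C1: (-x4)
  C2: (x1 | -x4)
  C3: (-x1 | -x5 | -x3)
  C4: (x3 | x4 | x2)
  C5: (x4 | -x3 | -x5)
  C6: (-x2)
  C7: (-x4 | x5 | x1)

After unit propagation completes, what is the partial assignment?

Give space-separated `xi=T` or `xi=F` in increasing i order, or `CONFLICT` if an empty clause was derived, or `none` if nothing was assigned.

Answer: x2=F x3=T x4=F x5=F

Derivation:
unit clause [-4] forces x4=F; simplify:
  drop 4 from [3, 4, 2] -> [3, 2]
  drop 4 from [4, -3, -5] -> [-3, -5]
  satisfied 3 clause(s); 4 remain; assigned so far: [4]
unit clause [-2] forces x2=F; simplify:
  drop 2 from [3, 2] -> [3]
  satisfied 1 clause(s); 3 remain; assigned so far: [2, 4]
unit clause [3] forces x3=T; simplify:
  drop -3 from [-1, -5, -3] -> [-1, -5]
  drop -3 from [-3, -5] -> [-5]
  satisfied 1 clause(s); 2 remain; assigned so far: [2, 3, 4]
unit clause [-5] forces x5=F; simplify:
  satisfied 2 clause(s); 0 remain; assigned so far: [2, 3, 4, 5]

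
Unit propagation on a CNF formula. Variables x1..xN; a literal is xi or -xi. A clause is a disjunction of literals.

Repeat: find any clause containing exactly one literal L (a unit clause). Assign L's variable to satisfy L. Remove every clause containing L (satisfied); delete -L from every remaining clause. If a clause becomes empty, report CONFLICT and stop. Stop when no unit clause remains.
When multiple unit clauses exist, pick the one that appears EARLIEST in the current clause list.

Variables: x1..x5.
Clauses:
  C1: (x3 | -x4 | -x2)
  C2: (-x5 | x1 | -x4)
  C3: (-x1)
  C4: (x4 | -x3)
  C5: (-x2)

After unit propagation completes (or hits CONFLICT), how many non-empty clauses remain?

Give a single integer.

unit clause [-1] forces x1=F; simplify:
  drop 1 from [-5, 1, -4] -> [-5, -4]
  satisfied 1 clause(s); 4 remain; assigned so far: [1]
unit clause [-2] forces x2=F; simplify:
  satisfied 2 clause(s); 2 remain; assigned so far: [1, 2]

Answer: 2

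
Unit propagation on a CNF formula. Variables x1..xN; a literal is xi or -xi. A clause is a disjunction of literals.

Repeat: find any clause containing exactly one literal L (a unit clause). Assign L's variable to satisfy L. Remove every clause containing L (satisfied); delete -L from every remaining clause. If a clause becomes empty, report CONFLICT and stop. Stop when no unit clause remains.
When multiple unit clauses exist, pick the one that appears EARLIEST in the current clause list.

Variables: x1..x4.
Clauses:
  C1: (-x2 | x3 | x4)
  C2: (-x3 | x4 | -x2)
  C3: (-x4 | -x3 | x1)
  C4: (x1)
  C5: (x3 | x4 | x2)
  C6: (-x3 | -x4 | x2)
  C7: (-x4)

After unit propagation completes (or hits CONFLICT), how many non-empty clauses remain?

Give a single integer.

unit clause [1] forces x1=T; simplify:
  satisfied 2 clause(s); 5 remain; assigned so far: [1]
unit clause [-4] forces x4=F; simplify:
  drop 4 from [-2, 3, 4] -> [-2, 3]
  drop 4 from [-3, 4, -2] -> [-3, -2]
  drop 4 from [3, 4, 2] -> [3, 2]
  satisfied 2 clause(s); 3 remain; assigned so far: [1, 4]

Answer: 3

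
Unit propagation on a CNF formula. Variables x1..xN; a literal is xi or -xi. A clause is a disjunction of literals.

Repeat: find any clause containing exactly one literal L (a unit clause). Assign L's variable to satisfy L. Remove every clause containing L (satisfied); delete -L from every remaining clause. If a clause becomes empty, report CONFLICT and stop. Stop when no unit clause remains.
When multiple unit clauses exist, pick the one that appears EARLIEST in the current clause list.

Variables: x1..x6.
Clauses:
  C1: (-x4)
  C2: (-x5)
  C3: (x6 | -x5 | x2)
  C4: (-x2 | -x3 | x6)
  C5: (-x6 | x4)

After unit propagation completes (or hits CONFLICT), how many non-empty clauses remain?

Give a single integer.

unit clause [-4] forces x4=F; simplify:
  drop 4 from [-6, 4] -> [-6]
  satisfied 1 clause(s); 4 remain; assigned so far: [4]
unit clause [-5] forces x5=F; simplify:
  satisfied 2 clause(s); 2 remain; assigned so far: [4, 5]
unit clause [-6] forces x6=F; simplify:
  drop 6 from [-2, -3, 6] -> [-2, -3]
  satisfied 1 clause(s); 1 remain; assigned so far: [4, 5, 6]

Answer: 1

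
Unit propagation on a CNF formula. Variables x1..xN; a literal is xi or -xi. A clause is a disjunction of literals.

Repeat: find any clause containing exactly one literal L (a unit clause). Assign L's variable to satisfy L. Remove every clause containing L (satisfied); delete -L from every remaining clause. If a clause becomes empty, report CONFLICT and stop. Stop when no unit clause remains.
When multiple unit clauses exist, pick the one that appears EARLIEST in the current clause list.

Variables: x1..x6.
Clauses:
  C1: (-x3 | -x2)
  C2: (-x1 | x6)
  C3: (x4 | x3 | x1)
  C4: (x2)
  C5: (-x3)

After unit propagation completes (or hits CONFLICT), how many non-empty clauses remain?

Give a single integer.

Answer: 2

Derivation:
unit clause [2] forces x2=T; simplify:
  drop -2 from [-3, -2] -> [-3]
  satisfied 1 clause(s); 4 remain; assigned so far: [2]
unit clause [-3] forces x3=F; simplify:
  drop 3 from [4, 3, 1] -> [4, 1]
  satisfied 2 clause(s); 2 remain; assigned so far: [2, 3]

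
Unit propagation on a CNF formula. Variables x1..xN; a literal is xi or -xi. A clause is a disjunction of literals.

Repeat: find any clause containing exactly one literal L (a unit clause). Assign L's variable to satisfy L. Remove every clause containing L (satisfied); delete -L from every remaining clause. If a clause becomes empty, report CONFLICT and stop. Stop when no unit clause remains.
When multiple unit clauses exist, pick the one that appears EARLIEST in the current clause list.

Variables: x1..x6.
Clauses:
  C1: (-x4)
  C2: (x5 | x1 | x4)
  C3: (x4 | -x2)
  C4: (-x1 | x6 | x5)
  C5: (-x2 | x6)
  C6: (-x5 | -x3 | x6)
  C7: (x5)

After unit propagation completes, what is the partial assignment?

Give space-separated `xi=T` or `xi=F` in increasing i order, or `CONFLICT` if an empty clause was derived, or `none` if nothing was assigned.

unit clause [-4] forces x4=F; simplify:
  drop 4 from [5, 1, 4] -> [5, 1]
  drop 4 from [4, -2] -> [-2]
  satisfied 1 clause(s); 6 remain; assigned so far: [4]
unit clause [-2] forces x2=F; simplify:
  satisfied 2 clause(s); 4 remain; assigned so far: [2, 4]
unit clause [5] forces x5=T; simplify:
  drop -5 from [-5, -3, 6] -> [-3, 6]
  satisfied 3 clause(s); 1 remain; assigned so far: [2, 4, 5]

Answer: x2=F x4=F x5=T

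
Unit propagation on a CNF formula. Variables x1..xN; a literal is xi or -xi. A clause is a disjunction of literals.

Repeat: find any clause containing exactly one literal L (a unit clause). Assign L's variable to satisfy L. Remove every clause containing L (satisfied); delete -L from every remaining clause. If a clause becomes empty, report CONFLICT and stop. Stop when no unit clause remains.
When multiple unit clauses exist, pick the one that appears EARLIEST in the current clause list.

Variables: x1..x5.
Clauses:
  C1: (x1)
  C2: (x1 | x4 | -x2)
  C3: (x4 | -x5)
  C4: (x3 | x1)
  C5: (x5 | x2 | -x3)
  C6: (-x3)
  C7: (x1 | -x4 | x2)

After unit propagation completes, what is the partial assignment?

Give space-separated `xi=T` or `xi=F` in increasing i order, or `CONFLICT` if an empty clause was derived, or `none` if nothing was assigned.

Answer: x1=T x3=F

Derivation:
unit clause [1] forces x1=T; simplify:
  satisfied 4 clause(s); 3 remain; assigned so far: [1]
unit clause [-3] forces x3=F; simplify:
  satisfied 2 clause(s); 1 remain; assigned so far: [1, 3]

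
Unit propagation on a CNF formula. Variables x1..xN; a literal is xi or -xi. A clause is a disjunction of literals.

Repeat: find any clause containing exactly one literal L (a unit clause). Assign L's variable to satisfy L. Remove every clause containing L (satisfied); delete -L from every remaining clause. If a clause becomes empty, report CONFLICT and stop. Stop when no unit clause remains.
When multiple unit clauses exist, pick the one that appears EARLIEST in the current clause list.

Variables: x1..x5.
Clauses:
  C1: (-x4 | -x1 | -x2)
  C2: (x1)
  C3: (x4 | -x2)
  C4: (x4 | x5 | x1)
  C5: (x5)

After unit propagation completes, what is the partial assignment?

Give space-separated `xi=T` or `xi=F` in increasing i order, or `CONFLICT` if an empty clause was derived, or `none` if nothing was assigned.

unit clause [1] forces x1=T; simplify:
  drop -1 from [-4, -1, -2] -> [-4, -2]
  satisfied 2 clause(s); 3 remain; assigned so far: [1]
unit clause [5] forces x5=T; simplify:
  satisfied 1 clause(s); 2 remain; assigned so far: [1, 5]

Answer: x1=T x5=T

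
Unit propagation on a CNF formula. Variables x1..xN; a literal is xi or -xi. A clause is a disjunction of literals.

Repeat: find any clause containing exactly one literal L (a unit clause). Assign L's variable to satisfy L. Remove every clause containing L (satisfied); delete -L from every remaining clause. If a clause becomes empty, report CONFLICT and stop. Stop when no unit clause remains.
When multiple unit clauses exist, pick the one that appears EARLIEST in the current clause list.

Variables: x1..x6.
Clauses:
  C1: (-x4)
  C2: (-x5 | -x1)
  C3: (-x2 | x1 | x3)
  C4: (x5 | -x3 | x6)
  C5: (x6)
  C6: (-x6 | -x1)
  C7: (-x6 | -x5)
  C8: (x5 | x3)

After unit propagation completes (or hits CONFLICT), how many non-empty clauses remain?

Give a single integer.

Answer: 0

Derivation:
unit clause [-4] forces x4=F; simplify:
  satisfied 1 clause(s); 7 remain; assigned so far: [4]
unit clause [6] forces x6=T; simplify:
  drop -6 from [-6, -1] -> [-1]
  drop -6 from [-6, -5] -> [-5]
  satisfied 2 clause(s); 5 remain; assigned so far: [4, 6]
unit clause [-1] forces x1=F; simplify:
  drop 1 from [-2, 1, 3] -> [-2, 3]
  satisfied 2 clause(s); 3 remain; assigned so far: [1, 4, 6]
unit clause [-5] forces x5=F; simplify:
  drop 5 from [5, 3] -> [3]
  satisfied 1 clause(s); 2 remain; assigned so far: [1, 4, 5, 6]
unit clause [3] forces x3=T; simplify:
  satisfied 2 clause(s); 0 remain; assigned so far: [1, 3, 4, 5, 6]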